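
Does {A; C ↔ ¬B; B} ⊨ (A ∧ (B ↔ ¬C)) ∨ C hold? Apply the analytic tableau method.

Yes

Initial set: {A; (C ↔ ¬B); B; ¬((A ∧ (B ↔ ¬C)) ∨ C)}.
¬((A ∧ (B ↔ ¬C)) ∨ C): α-rule — add ¬(A ∧ (B ↔ ¬C)), ¬C.
(C ↔ ¬B): β-rule — branch into C, ¬B  //  ¬C, ¬¬B.
  branch 1 (add C, ¬B):
    × closes — contains both C and ¬C.
  branch 2 (add ¬C, ¬¬B):
    ¬(A ∧ (B ↔ ¬C)): β-rule — branch into ¬A  //  ¬(B ↔ ¬C).
      branch 2.1 (add ¬A):
        × closes — contains both A and ¬A.
      branch 2.2 (add ¬(B ↔ ¬C)):
        ¬(B ↔ ¬C): β-rule — branch into B, ¬¬C  //  ¬B, ¬C.
          branch 2.2.1 (add B, ¬¬C):
            × closes — contains both C and ¬C.
          branch 2.2.2 (add ¬B, ¬C):
            × closes — contains both B and ¬B.
All 4 branches close.
Every branch closed, so the premises entail the conclusion.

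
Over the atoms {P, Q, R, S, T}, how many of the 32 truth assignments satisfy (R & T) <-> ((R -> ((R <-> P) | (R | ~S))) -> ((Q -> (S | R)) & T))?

Initial set: {((R & T) <-> ((R -> ((R <-> P) | (R | ~S))) -> ((Q -> (S | R)) & T)))}.
((R & T) <-> ((R -> ((R <-> P) | (R | ~S))) -> ((Q -> (S | R)) & T))): β-rule — branch into (R & T), ((R -> ((R <-> P) | (R | ~S))) -> ((Q -> (S | R)) & T))  //  ~(R & T), ~((R -> ((R <-> P) | (R | ~S))) -> ((Q -> (S | R)) & T)).
  branch 1 (add (R & T), ((R -> ((R <-> P) | (R | ~S))) -> ((Q -> (S | R)) & T))):
    (R & T): α-rule — add R, T.
    ((R -> ((R <-> P) | (R | ~S))) -> ((Q -> (S | R)) & T)): β-rule — branch into ~(R -> ((R <-> P) | (R | ~S)))  //  ((Q -> (S | R)) & T).
      branch 1.1 (add ~(R -> ((R <-> P) | (R | ~S)))):
        ~(R -> ((R <-> P) | (R | ~S))): α-rule — add R, ~((R <-> P) | (R | ~S)).
        ~((R <-> P) | (R | ~S)): α-rule — add ~(R <-> P), ~(R | ~S).
        ~(R | ~S): α-rule — add ~R, ~~S.
        × closes — contains both R and ~R.
      branch 1.2 (add ((Q -> (S | R)) & T)):
        ((Q -> (S | R)) & T): α-rule — add (Q -> (S | R)), T.
        (Q -> (S | R)): β-rule — branch into ~Q  //  (S | R).
          branch 1.2.1 (add ~Q):
            ○ open, literals {Q=F, R=T, T=T}.
          branch 1.2.2 (add (S | R)):
            (S | R): β-rule — branch into S  //  R.
              branch 1.2.2.1 (add S):
                ○ open, literals {R=T, S=T, T=T}.
              branch 1.2.2.2 (add R):
                ○ open, literals {R=T, T=T}.
  branch 2 (add ~(R & T), ~((R -> ((R <-> P) | (R | ~S))) -> ((Q -> (S | R)) & T))):
    ~((R -> ((R <-> P) | (R | ~S))) -> ((Q -> (S | R)) & T)): α-rule — add (R -> ((R <-> P) | (R | ~S))), ~((Q -> (S | R)) & T).
    ~(R & T): β-rule — branch into ~R  //  ~T.
      branch 2.1 (add ~R):
        (R -> ((R <-> P) | (R | ~S))): β-rule — branch into ~R  //  ((R <-> P) | (R | ~S)).
          branch 2.1.1 (add ~R):
            ~((Q -> (S | R)) & T): β-rule — branch into ~(Q -> (S | R))  //  ~T.
              branch 2.1.1.1 (add ~(Q -> (S | R))):
                ~(Q -> (S | R)): α-rule — add Q, ~(S | R).
                ~(S | R): α-rule — add ~S, ~R.
                ○ open, literals {Q=T, R=F, S=F}.
              branch 2.1.1.2 (add ~T):
                ○ open, literals {R=F, T=F}.
          branch 2.1.2 (add ((R <-> P) | (R | ~S))):
            ~((Q -> (S | R)) & T): β-rule — branch into ~(Q -> (S | R))  //  ~T.
              branch 2.1.2.1 (add ~(Q -> (S | R))):
                ~(Q -> (S | R)): α-rule — add Q, ~(S | R).
                ~(S | R): α-rule — add ~S, ~R.
                ((R <-> P) | (R | ~S)): β-rule — branch into (R <-> P)  //  (R | ~S).
                  branch 2.1.2.1.1 (add (R <-> P)):
                    (R <-> P): β-rule — branch into R, P  //  ~R, ~P.
                      branch 2.1.2.1.1.1 (add R, P):
                        × closes — contains both R and ~R.
                      branch 2.1.2.1.1.2 (add ~R, ~P):
                        ○ open, literals {P=F, Q=T, R=F, S=F}.
                  branch 2.1.2.1.2 (add (R | ~S)):
                    (R | ~S): β-rule — branch into R  //  ~S.
                      branch 2.1.2.1.2.1 (add R):
                        × closes — contains both R and ~R.
                      branch 2.1.2.1.2.2 (add ~S):
                        ○ open, literals {Q=T, R=F, S=F}.
              branch 2.1.2.2 (add ~T):
                ((R <-> P) | (R | ~S)): β-rule — branch into (R <-> P)  //  (R | ~S).
                  branch 2.1.2.2.1 (add (R <-> P)):
                    (R <-> P): β-rule — branch into R, P  //  ~R, ~P.
                      branch 2.1.2.2.1.1 (add R, P):
                        × closes — contains both R and ~R.
                      branch 2.1.2.2.1.2 (add ~R, ~P):
                        ○ open, literals {P=F, R=F, T=F}.
                  branch 2.1.2.2.2 (add (R | ~S)):
                    (R | ~S): β-rule — branch into R  //  ~S.
                      branch 2.1.2.2.2.1 (add R):
                        × closes — contains both R and ~R.
                      branch 2.1.2.2.2.2 (add ~S):
                        ○ open, literals {R=F, S=F, T=F}.
      branch 2.2 (add ~T):
        (R -> ((R <-> P) | (R | ~S))): β-rule — branch into ~R  //  ((R <-> P) | (R | ~S)).
          branch 2.2.1 (add ~R):
            ~((Q -> (S | R)) & T): β-rule — branch into ~(Q -> (S | R))  //  ~T.
              branch 2.2.1.1 (add ~(Q -> (S | R))):
                ~(Q -> (S | R)): α-rule — add Q, ~(S | R).
                ~(S | R): α-rule — add ~S, ~R.
                ○ open, literals {Q=T, R=F, S=F, T=F}.
              branch 2.2.1.2 (add ~T):
                ○ open, literals {R=F, T=F}.
          branch 2.2.2 (add ((R <-> P) | (R | ~S))):
            ~((Q -> (S | R)) & T): β-rule — branch into ~(Q -> (S | R))  //  ~T.
              branch 2.2.2.1 (add ~(Q -> (S | R))):
                ~(Q -> (S | R)): α-rule — add Q, ~(S | R).
                ~(S | R): α-rule — add ~S, ~R.
                ((R <-> P) | (R | ~S)): β-rule — branch into (R <-> P)  //  (R | ~S).
                  branch 2.2.2.1.1 (add (R <-> P)):
                    (R <-> P): β-rule — branch into R, P  //  ~R, ~P.
                      branch 2.2.2.1.1.1 (add R, P):
                        × closes — contains both R and ~R.
                      branch 2.2.2.1.1.2 (add ~R, ~P):
                        ○ open, literals {P=F, Q=T, R=F, S=F, T=F}.
                  branch 2.2.2.1.2 (add (R | ~S)):
                    (R | ~S): β-rule — branch into R  //  ~S.
                      branch 2.2.2.1.2.1 (add R):
                        × closes — contains both R and ~R.
                      branch 2.2.2.1.2.2 (add ~S):
                        ○ open, literals {Q=T, R=F, S=F, T=F}.
              branch 2.2.2.2 (add ~T):
                ((R <-> P) | (R | ~S)): β-rule — branch into (R <-> P)  //  (R | ~S).
                  branch 2.2.2.2.1 (add (R <-> P)):
                    (R <-> P): β-rule — branch into R, P  //  ~R, ~P.
                      branch 2.2.2.2.1.1 (add R, P):
                        ○ open, literals {P=T, R=T, T=F}.
                      branch 2.2.2.2.1.2 (add ~R, ~P):
                        ○ open, literals {P=F, R=F, T=F}.
                  branch 2.2.2.2.2 (add (R | ~S)):
                    (R | ~S): β-rule — branch into R  //  ~S.
                      branch 2.2.2.2.2.1 (add R):
                        ○ open, literals {R=T, T=F}.
                      branch 2.2.2.2.2.2 (add ~S):
                        ○ open, literals {S=F, T=F}.
7 branches closed, 17 open.
Each open branch fixes some atoms; the unmentioned ones are free. Counting distinct full assignments: branch {Q=F, R=T, T=T} (P, S) contributes 4 new; branch {R=T, S=T, T=T} (P, Q) contributes 2 new; branch {R=T, T=T} (P, Q, S) contributes 2 new; branch {Q=T, R=F, S=F} (P, T) contributes 4 new; branch {R=F, T=F} (P, Q, S) contributes 6 new; branch {P=F, Q=T, R=F, S=F} (T) contributes 0 new; branch {Q=T, R=F, S=F} (P, T) contributes 0 new; branch {P=F, R=F, T=F} (Q, S) contributes 0 new; branch {R=F, S=F, T=F} (P, Q) contributes 0 new; branch {Q=T, R=F, S=F, T=F} (P) contributes 0 new; branch {R=F, T=F} (P, Q, S) contributes 0 new; branch {P=F, Q=T, R=F, S=F, T=F} (none free) contributes 0 new; branch {Q=T, R=F, S=F, T=F} (P) contributes 0 new; branch {P=T, R=T, T=F} (Q, S) contributes 4 new; branch {P=F, R=F, T=F} (Q, S) contributes 0 new; branch {R=T, T=F} (P, Q, S) contributes 4 new; branch {S=F, T=F} (P, Q, R) contributes 0 new. Total: 26.

26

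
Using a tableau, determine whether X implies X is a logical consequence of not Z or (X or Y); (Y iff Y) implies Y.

Yes

Initial set: {T (not Z or (X or Y)); T ((Y iff Y) implies Y); F (X implies X)}.
F (X implies X): α-rule — add T X, F X.
× closes — contains both X and not X.
All 1 branch closes.
Every branch closed, so the premises entail the conclusion.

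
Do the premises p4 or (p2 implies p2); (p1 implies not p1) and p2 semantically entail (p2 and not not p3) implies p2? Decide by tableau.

Initial set: {(p4 or (p2 implies p2)); ((p1 implies not p1) and p2); not ((p2 and not not p3) implies p2)}.
((p1 implies not p1) and p2): α-rule — add (p1 implies not p1), p2.
not ((p2 and not not p3) implies p2): α-rule — add (p2 and not not p3), not p2.
× closes — contains both p2 and not p2.
All 1 branch closes.
Every branch closed, so the premises entail the conclusion.

Yes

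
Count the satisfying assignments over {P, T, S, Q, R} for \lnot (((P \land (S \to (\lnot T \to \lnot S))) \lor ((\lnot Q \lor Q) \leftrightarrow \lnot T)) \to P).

Initial set: {\lnot (((P \land (S \to (\lnot T \to \lnot S))) \lor ((\lnot Q \lor Q) \leftrightarrow \lnot T)) \to P)}.
\lnot (((P \land (S \to (\lnot T \to \lnot S))) \lor ((\lnot Q \lor Q) \leftrightarrow \lnot T)) \to P): α-rule — add ((P \land (S \to (\lnot T \to \lnot S))) \lor ((\lnot Q \lor Q) \leftrightarrow \lnot T)), \lnot P.
((P \land (S \to (\lnot T \to \lnot S))) \lor ((\lnot Q \lor Q) \leftrightarrow \lnot T)): β-rule — branch into (P \land (S \to (\lnot T \to \lnot S)))  //  ((\lnot Q \lor Q) \leftrightarrow \lnot T).
  branch 1 (add (P \land (S \to (\lnot T \to \lnot S)))):
    (P \land (S \to (\lnot T \to \lnot S))): α-rule — add P, (S \to (\lnot T \to \lnot S)).
    × closes — contains both P and \lnot P.
  branch 2 (add ((\lnot Q \lor Q) \leftrightarrow \lnot T)):
    ((\lnot Q \lor Q) \leftrightarrow \lnot T): β-rule — branch into (\lnot Q \lor Q), \lnot T  //  \lnot (\lnot Q \lor Q), \lnot \lnot T.
      branch 2.1 (add (\lnot Q \lor Q), \lnot T):
        (\lnot Q \lor Q): β-rule — branch into \lnot Q  //  Q.
          branch 2.1.1 (add \lnot Q):
            ○ open, literals {P=F, Q=F, T=F}.
          branch 2.1.2 (add Q):
            ○ open, literals {P=F, Q=T, T=F}.
      branch 2.2 (add \lnot (\lnot Q \lor Q), \lnot \lnot T):
        \lnot (\lnot Q \lor Q): α-rule — add \lnot \lnot Q, \lnot Q.
        × closes — contains both Q and \lnot Q.
2 branches closed, 2 open.
Each open branch fixes some atoms; the unmentioned ones are free. Counting distinct full assignments: branch {P=F, Q=F, T=F} (S, R) contributes 4 new; branch {P=F, Q=T, T=F} (S, R) contributes 4 new. Total: 8.

8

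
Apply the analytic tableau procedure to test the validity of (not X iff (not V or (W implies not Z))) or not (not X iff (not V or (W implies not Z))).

Valid

Assume the negation and expand:
Initial set: {not ((not X iff (not V or (W implies not Z))) or not (not X iff (not V or (W implies not Z))))}.
not ((not X iff (not V or (W implies not Z))) or not (not X iff (not V or (W implies not Z)))): α-rule — add not (not X iff (not V or (W implies not Z))), not not (not X iff (not V or (W implies not Z))).
not (not X iff (not V or (W implies not Z))): β-rule — branch into not X, not (not V or (W implies not Z))  //  not not X, (not V or (W implies not Z)).
  branch 1 (add not X, not (not V or (W implies not Z))):
    not (not V or (W implies not Z)): α-rule — add not not V, not (W implies not Z).
    not (W implies not Z): α-rule — add W, not not Z.
    not not (not X iff (not V or (W implies not Z))): β-rule — branch into not X, (not V or (W implies not Z))  //  not not X, not (not V or (W implies not Z)).
      branch 1.1 (add not X, (not V or (W implies not Z))):
        (not V or (W implies not Z)): β-rule — branch into not V  //  (W implies not Z).
          branch 1.1.1 (add not V):
            × closes — contains both V and not V.
          branch 1.1.2 (add (W implies not Z)):
            (W implies not Z): β-rule — branch into not W  //  not Z.
              branch 1.1.2.1 (add not W):
                × closes — contains both W and not W.
              branch 1.1.2.2 (add not Z):
                × closes — contains both Z and not Z.
      branch 1.2 (add not not X, not (not V or (W implies not Z))):
        × closes — contains both X and not X.
  branch 2 (add not not X, (not V or (W implies not Z))):
    not not (not X iff (not V or (W implies not Z))): β-rule — branch into not X, (not V or (W implies not Z))  //  not not X, not (not V or (W implies not Z)).
      branch 2.1 (add not X, (not V or (W implies not Z))):
        × closes — contains both X and not X.
      branch 2.2 (add not not X, not (not V or (W implies not Z))):
        not (not V or (W implies not Z)): α-rule — add not not V, not (W implies not Z).
        not (W implies not Z): α-rule — add W, not not Z.
        (not V or (W implies not Z)): β-rule — branch into not V  //  (W implies not Z).
          branch 2.2.1 (add not V):
            × closes — contains both V and not V.
          branch 2.2.2 (add (W implies not Z)):
            (W implies not Z): β-rule — branch into not W  //  not Z.
              branch 2.2.2.1 (add not W):
                × closes — contains both W and not W.
              branch 2.2.2.2 (add not Z):
                × closes — contains both Z and not Z.
All 8 branches close.
Every branch closed, so the negation is unsatisfiable and the formula is valid.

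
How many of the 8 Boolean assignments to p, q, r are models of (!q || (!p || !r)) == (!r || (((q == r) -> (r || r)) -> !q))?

7

Initial set: {((!q || (!p || !r)) == (!r || (((q == r) -> (r || r)) -> !q)))}.
((!q || (!p || !r)) == (!r || (((q == r) -> (r || r)) -> !q))): β-rule — branch into (!q || (!p || !r)), (!r || (((q == r) -> (r || r)) -> !q))  //  !(!q || (!p || !r)), !(!r || (((q == r) -> (r || r)) -> !q)).
  branch 1 (add (!q || (!p || !r)), (!r || (((q == r) -> (r || r)) -> !q))):
    (!q || (!p || !r)): β-rule — branch into !q  //  (!p || !r).
      branch 1.1 (add !q):
        (!r || (((q == r) -> (r || r)) -> !q)): β-rule — branch into !r  //  (((q == r) -> (r || r)) -> !q).
          branch 1.1.1 (add !r):
            ○ open, literals {q=0, r=0}.
          branch 1.1.2 (add (((q == r) -> (r || r)) -> !q)):
            (((q == r) -> (r || r)) -> !q): β-rule — branch into !((q == r) -> (r || r))  //  !q.
              branch 1.1.2.1 (add !((q == r) -> (r || r))):
                !((q == r) -> (r || r)): α-rule — add (q == r), !(r || r).
                !(r || r): α-rule — add !r, !r.
                (q == r): β-rule — branch into q, r  //  !q, !r.
                  branch 1.1.2.1.1 (add q, r):
                    × closes — contains both q and !q.
                  branch 1.1.2.1.2 (add !q, !r):
                    ○ open, literals {q=0, r=0}.
              branch 1.1.2.2 (add !q):
                ○ open, literals {q=0}.
      branch 1.2 (add (!p || !r)):
        (!r || (((q == r) -> (r || r)) -> !q)): β-rule — branch into !r  //  (((q == r) -> (r || r)) -> !q).
          branch 1.2.1 (add !r):
            (!p || !r): β-rule — branch into !p  //  !r.
              branch 1.2.1.1 (add !p):
                ○ open, literals {p=0, r=0}.
              branch 1.2.1.2 (add !r):
                ○ open, literals {r=0}.
          branch 1.2.2 (add (((q == r) -> (r || r)) -> !q)):
            (!p || !r): β-rule — branch into !p  //  !r.
              branch 1.2.2.1 (add !p):
                (((q == r) -> (r || r)) -> !q): β-rule — branch into !((q == r) -> (r || r))  //  !q.
                  branch 1.2.2.1.1 (add !((q == r) -> (r || r))):
                    !((q == r) -> (r || r)): α-rule — add (q == r), !(r || r).
                    !(r || r): α-rule — add !r, !r.
                    (q == r): β-rule — branch into q, r  //  !q, !r.
                      branch 1.2.2.1.1.1 (add q, r):
                        × closes — contains both r and !r.
                      branch 1.2.2.1.1.2 (add !q, !r):
                        ○ open, literals {p=0, q=0, r=0}.
                  branch 1.2.2.1.2 (add !q):
                    ○ open, literals {p=0, q=0}.
              branch 1.2.2.2 (add !r):
                (((q == r) -> (r || r)) -> !q): β-rule — branch into !((q == r) -> (r || r))  //  !q.
                  branch 1.2.2.2.1 (add !((q == r) -> (r || r))):
                    !((q == r) -> (r || r)): α-rule — add (q == r), !(r || r).
                    !(r || r): α-rule — add !r, !r.
                    (q == r): β-rule — branch into q, r  //  !q, !r.
                      branch 1.2.2.2.1.1 (add q, r):
                        × closes — contains both r and !r.
                      branch 1.2.2.2.1.2 (add !q, !r):
                        ○ open, literals {q=0, r=0}.
                  branch 1.2.2.2.2 (add !q):
                    ○ open, literals {q=0, r=0}.
  branch 2 (add !(!q || (!p || !r)), !(!r || (((q == r) -> (r || r)) -> !q))):
    !(!q || (!p || !r)): α-rule — add !!q, !(!p || !r).
    !(!r || (((q == r) -> (r || r)) -> !q)): α-rule — add !!r, !(((q == r) -> (r || r)) -> !q).
    !(!p || !r): α-rule — add !!p, !!r.
    !(((q == r) -> (r || r)) -> !q): α-rule — add ((q == r) -> (r || r)), !!q.
    ((q == r) -> (r || r)): β-rule — branch into !(q == r)  //  (r || r).
      branch 2.1 (add !(q == r)):
        !(q == r): β-rule — branch into q, !r  //  !q, r.
          branch 2.1.1 (add q, !r):
            × closes — contains both r and !r.
          branch 2.1.2 (add !q, r):
            × closes — contains both q and !q.
      branch 2.2 (add (r || r)):
        (r || r): β-rule — branch into r  //  r.
          branch 2.2.1 (add r):
            ○ open, literals {p=1, q=1, r=1}.
          branch 2.2.2 (add r):
            ○ open, literals {p=1, q=1, r=1}.
5 branches closed, 11 open.
Each open branch fixes some atoms; the unmentioned ones are free. Counting distinct full assignments: branch {q=0, r=0} (p) contributes 2 new; branch {q=0, r=0} (p) contributes 0 new; branch {q=0} (p, r) contributes 2 new; branch {p=0, r=0} (q) contributes 1 new; branch {r=0} (p, q) contributes 1 new; branch {p=0, q=0, r=0} (none free) contributes 0 new; branch {p=0, q=0} (r) contributes 0 new; branch {q=0, r=0} (p) contributes 0 new; branch {q=0, r=0} (p) contributes 0 new; branch {p=1, q=1, r=1} (none free) contributes 1 new; branch {p=1, q=1, r=1} (none free) contributes 0 new. Total: 7.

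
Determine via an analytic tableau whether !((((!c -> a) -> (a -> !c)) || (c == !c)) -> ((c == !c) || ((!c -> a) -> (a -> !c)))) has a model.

Unsatisfiable

Initial set: {!((((!c -> a) -> (a -> !c)) || (c == !c)) -> ((c == !c) || ((!c -> a) -> (a -> !c))))}.
!((((!c -> a) -> (a -> !c)) || (c == !c)) -> ((c == !c) || ((!c -> a) -> (a -> !c)))): α-rule — add (((!c -> a) -> (a -> !c)) || (c == !c)), !((c == !c) || ((!c -> a) -> (a -> !c))).
!((c == !c) || ((!c -> a) -> (a -> !c))): α-rule — add !(c == !c), !((!c -> a) -> (a -> !c)).
!((!c -> a) -> (a -> !c)): α-rule — add (!c -> a), !(a -> !c).
!(a -> !c): α-rule — add a, !!c.
(((!c -> a) -> (a -> !c)) || (c == !c)): β-rule — branch into ((!c -> a) -> (a -> !c))  //  (c == !c).
  branch 1 (add ((!c -> a) -> (a -> !c))):
    !(c == !c): β-rule — branch into c, !!c  //  !c, !c.
      branch 1.1 (add c, !!c):
        (!c -> a): β-rule — branch into !!c  //  a.
          branch 1.1.1 (add !!c):
            ((!c -> a) -> (a -> !c)): β-rule — branch into !(!c -> a)  //  (a -> !c).
              branch 1.1.1.1 (add !(!c -> a)):
                !(!c -> a): α-rule — add !c, !a.
                × closes — contains both c and !c.
              branch 1.1.1.2 (add (a -> !c)):
                (a -> !c): β-rule — branch into !a  //  !c.
                  branch 1.1.1.2.1 (add !a):
                    × closes — contains both a and !a.
                  branch 1.1.1.2.2 (add !c):
                    × closes — contains both c and !c.
          branch 1.1.2 (add a):
            ((!c -> a) -> (a -> !c)): β-rule — branch into !(!c -> a)  //  (a -> !c).
              branch 1.1.2.1 (add !(!c -> a)):
                !(!c -> a): α-rule — add !c, !a.
                × closes — contains both c and !c.
              branch 1.1.2.2 (add (a -> !c)):
                (a -> !c): β-rule — branch into !a  //  !c.
                  branch 1.1.2.2.1 (add !a):
                    × closes — contains both a and !a.
                  branch 1.1.2.2.2 (add !c):
                    × closes — contains both c and !c.
      branch 1.2 (add !c, !c):
        × closes — contains both c and !c.
  branch 2 (add (c == !c)):
    !(c == !c): β-rule — branch into c, !!c  //  !c, !c.
      branch 2.1 (add c, !!c):
        (!c -> a): β-rule — branch into !!c  //  a.
          branch 2.1.1 (add !!c):
            (c == !c): β-rule — branch into c, !c  //  !c, !!c.
              branch 2.1.1.1 (add c, !c):
                × closes — contains both c and !c.
              branch 2.1.1.2 (add !c, !!c):
                × closes — contains both c and !c.
          branch 2.1.2 (add a):
            (c == !c): β-rule — branch into c, !c  //  !c, !!c.
              branch 2.1.2.1 (add c, !c):
                × closes — contains both c and !c.
              branch 2.1.2.2 (add !c, !!c):
                × closes — contains both c and !c.
      branch 2.2 (add !c, !c):
        × closes — contains both c and !c.
All 12 branches close.
Every branch closed; the formula is unsatisfiable.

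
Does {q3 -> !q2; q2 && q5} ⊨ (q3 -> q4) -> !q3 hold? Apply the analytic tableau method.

Yes

Initial set: {(q3 -> !q2); (q2 && q5); !((q3 -> q4) -> !q3)}.
(q2 && q5): α-rule — add q2, q5.
!((q3 -> q4) -> !q3): α-rule — add (q3 -> q4), !!q3.
(q3 -> !q2): β-rule — branch into !q3  //  !q2.
  branch 1 (add !q3):
    × closes — contains both q3 and !q3.
  branch 2 (add !q2):
    × closes — contains both q2 and !q2.
All 2 branches close.
Every branch closed, so the premises entail the conclusion.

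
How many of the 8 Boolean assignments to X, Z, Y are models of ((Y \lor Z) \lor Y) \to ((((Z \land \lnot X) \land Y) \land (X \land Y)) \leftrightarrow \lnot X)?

Initial set: {(((Y \lor Z) \lor Y) \to ((((Z \land \lnot X) \land Y) \land (X \land Y)) \leftrightarrow \lnot X))}.
(((Y \lor Z) \lor Y) \to ((((Z \land \lnot X) \land Y) \land (X \land Y)) \leftrightarrow \lnot X)): β-rule — branch into \lnot ((Y \lor Z) \lor Y)  //  ((((Z \land \lnot X) \land Y) \land (X \land Y)) \leftrightarrow \lnot X).
  branch 1 (add \lnot ((Y \lor Z) \lor Y)):
    \lnot ((Y \lor Z) \lor Y): α-rule — add \lnot (Y \lor Z), \lnot Y.
    \lnot (Y \lor Z): α-rule — add \lnot Y, \lnot Z.
    ○ open, literals {Y=F, Z=F}.
  branch 2 (add ((((Z \land \lnot X) \land Y) \land (X \land Y)) \leftrightarrow \lnot X)):
    ((((Z \land \lnot X) \land Y) \land (X \land Y)) \leftrightarrow \lnot X): β-rule — branch into (((Z \land \lnot X) \land Y) \land (X \land Y)), \lnot X  //  \lnot (((Z \land \lnot X) \land Y) \land (X \land Y)), \lnot \lnot X.
      branch 2.1 (add (((Z \land \lnot X) \land Y) \land (X \land Y)), \lnot X):
        (((Z \land \lnot X) \land Y) \land (X \land Y)): α-rule — add ((Z \land \lnot X) \land Y), (X \land Y).
        ((Z \land \lnot X) \land Y): α-rule — add (Z \land \lnot X), Y.
        (X \land Y): α-rule — add X, Y.
        × closes — contains both X and \lnot X.
      branch 2.2 (add \lnot (((Z \land \lnot X) \land Y) \land (X \land Y)), \lnot \lnot X):
        \lnot (((Z \land \lnot X) \land Y) \land (X \land Y)): β-rule — branch into \lnot ((Z \land \lnot X) \land Y)  //  \lnot (X \land Y).
          branch 2.2.1 (add \lnot ((Z \land \lnot X) \land Y)):
            \lnot ((Z \land \lnot X) \land Y): β-rule — branch into \lnot (Z \land \lnot X)  //  \lnot Y.
              branch 2.2.1.1 (add \lnot (Z \land \lnot X)):
                \lnot (Z \land \lnot X): β-rule — branch into \lnot Z  //  \lnot \lnot X.
                  branch 2.2.1.1.1 (add \lnot Z):
                    ○ open, literals {X=T, Z=F}.
                  branch 2.2.1.1.2 (add \lnot \lnot X):
                    ○ open, literals {X=T}.
              branch 2.2.1.2 (add \lnot Y):
                ○ open, literals {X=T, Y=F}.
          branch 2.2.2 (add \lnot (X \land Y)):
            \lnot (X \land Y): β-rule — branch into \lnot X  //  \lnot Y.
              branch 2.2.2.1 (add \lnot X):
                × closes — contains both X and \lnot X.
              branch 2.2.2.2 (add \lnot Y):
                ○ open, literals {X=T, Y=F}.
2 branches closed, 5 open.
Each open branch fixes some atoms; the unmentioned ones are free. Counting distinct full assignments: branch {Y=F, Z=F} (X) contributes 2 new; branch {X=T, Z=F} (Y) contributes 1 new; branch {X=T} (Z, Y) contributes 2 new; branch {X=T, Y=F} (Z) contributes 0 new; branch {X=T, Y=F} (Z) contributes 0 new. Total: 5.

5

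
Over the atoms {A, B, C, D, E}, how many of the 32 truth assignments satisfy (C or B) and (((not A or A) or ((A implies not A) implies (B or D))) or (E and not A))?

Initial set: {((C or B) and (((not A or A) or ((A implies not A) implies (B or D))) or (E and not A)))}.
((C or B) and (((not A or A) or ((A implies not A) implies (B or D))) or (E and not A))): α-rule — add (C or B), (((not A or A) or ((A implies not A) implies (B or D))) or (E and not A)).
(C or B): β-rule — branch into C  //  B.
  branch 1 (add C):
    (((not A or A) or ((A implies not A) implies (B or D))) or (E and not A)): β-rule — branch into ((not A or A) or ((A implies not A) implies (B or D)))  //  (E and not A).
      branch 1.1 (add ((not A or A) or ((A implies not A) implies (B or D)))):
        ((not A or A) or ((A implies not A) implies (B or D))): β-rule — branch into (not A or A)  //  ((A implies not A) implies (B or D)).
          branch 1.1.1 (add (not A or A)):
            (not A or A): β-rule — branch into not A  //  A.
              branch 1.1.1.1 (add not A):
                ○ open, literals {A=false, C=true}.
              branch 1.1.1.2 (add A):
                ○ open, literals {A=true, C=true}.
          branch 1.1.2 (add ((A implies not A) implies (B or D))):
            ((A implies not A) implies (B or D)): β-rule — branch into not (A implies not A)  //  (B or D).
              branch 1.1.2.1 (add not (A implies not A)):
                not (A implies not A): α-rule — add A, not not A.
                ○ open, literals {A=true, C=true}.
              branch 1.1.2.2 (add (B or D)):
                (B or D): β-rule — branch into B  //  D.
                  branch 1.1.2.2.1 (add B):
                    ○ open, literals {B=true, C=true}.
                  branch 1.1.2.2.2 (add D):
                    ○ open, literals {C=true, D=true}.
      branch 1.2 (add (E and not A)):
        (E and not A): α-rule — add E, not A.
        ○ open, literals {A=false, C=true, E=true}.
  branch 2 (add B):
    (((not A or A) or ((A implies not A) implies (B or D))) or (E and not A)): β-rule — branch into ((not A or A) or ((A implies not A) implies (B or D)))  //  (E and not A).
      branch 2.1 (add ((not A or A) or ((A implies not A) implies (B or D)))):
        ((not A or A) or ((A implies not A) implies (B or D))): β-rule — branch into (not A or A)  //  ((A implies not A) implies (B or D)).
          branch 2.1.1 (add (not A or A)):
            (not A or A): β-rule — branch into not A  //  A.
              branch 2.1.1.1 (add not A):
                ○ open, literals {A=false, B=true}.
              branch 2.1.1.2 (add A):
                ○ open, literals {A=true, B=true}.
          branch 2.1.2 (add ((A implies not A) implies (B or D))):
            ((A implies not A) implies (B or D)): β-rule — branch into not (A implies not A)  //  (B or D).
              branch 2.1.2.1 (add not (A implies not A)):
                not (A implies not A): α-rule — add A, not not A.
                ○ open, literals {A=true, B=true}.
              branch 2.1.2.2 (add (B or D)):
                (B or D): β-rule — branch into B  //  D.
                  branch 2.1.2.2.1 (add B):
                    ○ open, literals {B=true}.
                  branch 2.1.2.2.2 (add D):
                    ○ open, literals {B=true, D=true}.
      branch 2.2 (add (E and not A)):
        (E and not A): α-rule — add E, not A.
        ○ open, literals {A=false, B=true, E=true}.
0 branches closed, 12 open.
Each open branch fixes some atoms; the unmentioned ones are free. Counting distinct full assignments: branch {A=false, C=true} (B, D, E) contributes 8 new; branch {A=true, C=true} (B, D, E) contributes 8 new; branch {A=true, C=true} (B, D, E) contributes 0 new; branch {B=true, C=true} (A, D, E) contributes 0 new; branch {C=true, D=true} (A, B, E) contributes 0 new; branch {A=false, C=true, E=true} (B, D) contributes 0 new; branch {A=false, B=true} (C, D, E) contributes 4 new; branch {A=true, B=true} (C, D, E) contributes 4 new; branch {A=true, B=true} (C, D, E) contributes 0 new; branch {B=true} (A, C, D, E) contributes 0 new; branch {B=true, D=true} (A, C, E) contributes 0 new; branch {A=false, B=true, E=true} (C, D) contributes 0 new. Total: 24.

24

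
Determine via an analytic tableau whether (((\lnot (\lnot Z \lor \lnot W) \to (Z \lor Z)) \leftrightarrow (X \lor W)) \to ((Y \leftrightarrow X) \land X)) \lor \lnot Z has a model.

Satisfiable

Initial set: {((((\lnot (\lnot Z \lor \lnot W) \to (Z \lor Z)) \leftrightarrow (X \lor W)) \to ((Y \leftrightarrow X) \land X)) \lor \lnot Z)}.
((((\lnot (\lnot Z \lor \lnot W) \to (Z \lor Z)) \leftrightarrow (X \lor W)) \to ((Y \leftrightarrow X) \land X)) \lor \lnot Z): β-rule — branch into (((\lnot (\lnot Z \lor \lnot W) \to (Z \lor Z)) \leftrightarrow (X \lor W)) \to ((Y \leftrightarrow X) \land X))  //  \lnot Z.
  branch 1 (add (((\lnot (\lnot Z \lor \lnot W) \to (Z \lor Z)) \leftrightarrow (X \lor W)) \to ((Y \leftrightarrow X) \land X))):
    (((\lnot (\lnot Z \lor \lnot W) \to (Z \lor Z)) \leftrightarrow (X \lor W)) \to ((Y \leftrightarrow X) \land X)): β-rule — branch into \lnot ((\lnot (\lnot Z \lor \lnot W) \to (Z \lor Z)) \leftrightarrow (X \lor W))  //  ((Y \leftrightarrow X) \land X).
      branch 1.1 (add \lnot ((\lnot (\lnot Z \lor \lnot W) \to (Z \lor Z)) \leftrightarrow (X \lor W))):
        \lnot ((\lnot (\lnot Z \lor \lnot W) \to (Z \lor Z)) \leftrightarrow (X \lor W)): β-rule — branch into (\lnot (\lnot Z \lor \lnot W) \to (Z \lor Z)), \lnot (X \lor W)  //  \lnot (\lnot (\lnot Z \lor \lnot W) \to (Z \lor Z)), (X \lor W).
          branch 1.1.1 (add (\lnot (\lnot Z \lor \lnot W) \to (Z \lor Z)), \lnot (X \lor W)):
            \lnot (X \lor W): α-rule — add \lnot X, \lnot W.
            (\lnot (\lnot Z \lor \lnot W) \to (Z \lor Z)): β-rule — branch into \lnot \lnot (\lnot Z \lor \lnot W)  //  (Z \lor Z).
              branch 1.1.1.1 (add \lnot \lnot (\lnot Z \lor \lnot W)):
                \lnot \lnot (\lnot Z \lor \lnot W): β-rule — branch into \lnot Z  //  \lnot W.
                  branch 1.1.1.1.1 (add \lnot Z):
                    ○ open, literals {W=0, X=0, Z=0}.
                  branch 1.1.1.1.2 (add \lnot W):
                    ○ open, literals {W=0, X=0}.
              branch 1.1.1.2 (add (Z \lor Z)):
                (Z \lor Z): β-rule — branch into Z  //  Z.
                  branch 1.1.1.2.1 (add Z):
                    ○ open, literals {W=0, X=0, Z=1}.
                  branch 1.1.1.2.2 (add Z):
                    ○ open, literals {W=0, X=0, Z=1}.
          branch 1.1.2 (add \lnot (\lnot (\lnot Z \lor \lnot W) \to (Z \lor Z)), (X \lor W)):
            \lnot (\lnot (\lnot Z \lor \lnot W) \to (Z \lor Z)): α-rule — add \lnot (\lnot Z \lor \lnot W), \lnot (Z \lor Z).
            \lnot (\lnot Z \lor \lnot W): α-rule — add \lnot \lnot Z, \lnot \lnot W.
            \lnot (Z \lor Z): α-rule — add \lnot Z, \lnot Z.
            × closes — contains both Z and \lnot Z.
      branch 1.2 (add ((Y \leftrightarrow X) \land X)):
        ((Y \leftrightarrow X) \land X): α-rule — add (Y \leftrightarrow X), X.
        (Y \leftrightarrow X): β-rule — branch into Y, X  //  \lnot Y, \lnot X.
          branch 1.2.1 (add Y, X):
            ○ open, literals {X=1, Y=1}.
          branch 1.2.2 (add \lnot Y, \lnot X):
            × closes — contains both X and \lnot X.
  branch 2 (add \lnot Z):
    ○ open, literals {Z=0}.
2 branches closed, 6 open.
An open branch gives a satisfying assignment: W=0, X=0, Z=0.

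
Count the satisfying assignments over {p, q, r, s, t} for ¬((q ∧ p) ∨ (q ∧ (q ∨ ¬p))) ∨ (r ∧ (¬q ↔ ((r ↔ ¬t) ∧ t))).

Initial set: {T (¬((q ∧ p) ∨ (q ∧ (q ∨ ¬p))) ∨ (r ∧ (¬q ↔ ((r ↔ ¬t) ∧ t))))}.
T (¬((q ∧ p) ∨ (q ∧ (q ∨ ¬p))) ∨ (r ∧ (¬q ↔ ((r ↔ ¬t) ∧ t)))): β-rule — branch into T ¬((q ∧ p) ∨ (q ∧ (q ∨ ¬p)))  //  T (r ∧ (¬q ↔ ((r ↔ ¬t) ∧ t))).
  branch 1 (add T ¬((q ∧ p) ∨ (q ∧ (q ∨ ¬p)))):
    T ¬((q ∧ p) ∨ (q ∧ (q ∨ ¬p))): α-rule — add F (q ∧ p), F (q ∧ (q ∨ ¬p)).
    F (q ∧ p): β-rule — branch into F q  //  F p.
      branch 1.1 (add F q):
        F (q ∧ (q ∨ ¬p)): β-rule — branch into F q  //  F (q ∨ ¬p).
          branch 1.1.1 (add F q):
            ○ open, literals {q=0}.
          branch 1.1.2 (add F (q ∨ ¬p)):
            F (q ∨ ¬p): α-rule — add F q, F ¬p.
            ○ open, literals {p=1, q=0}.
      branch 1.2 (add F p):
        F (q ∧ (q ∨ ¬p)): β-rule — branch into F q  //  F (q ∨ ¬p).
          branch 1.2.1 (add F q):
            ○ open, literals {p=0, q=0}.
          branch 1.2.2 (add F (q ∨ ¬p)):
            F (q ∨ ¬p): α-rule — add F q, F ¬p.
            × closes — contains both p and ¬p.
  branch 2 (add T (r ∧ (¬q ↔ ((r ↔ ¬t) ∧ t)))):
    T (r ∧ (¬q ↔ ((r ↔ ¬t) ∧ t))): α-rule — add T r, T (¬q ↔ ((r ↔ ¬t) ∧ t)).
    T (¬q ↔ ((r ↔ ¬t) ∧ t)): β-rule — branch into T ¬q, T ((r ↔ ¬t) ∧ t)  //  F ¬q, F ((r ↔ ¬t) ∧ t).
      branch 2.1 (add T ¬q, T ((r ↔ ¬t) ∧ t)):
        T ((r ↔ ¬t) ∧ t): α-rule — add T (r ↔ ¬t), T t.
        T (r ↔ ¬t): β-rule — branch into T r, T ¬t  //  F r, F ¬t.
          branch 2.1.1 (add T r, T ¬t):
            × closes — contains both t and ¬t.
          branch 2.1.2 (add F r, F ¬t):
            × closes — contains both r and ¬r.
      branch 2.2 (add F ¬q, F ((r ↔ ¬t) ∧ t)):
        F ((r ↔ ¬t) ∧ t): β-rule — branch into F (r ↔ ¬t)  //  F t.
          branch 2.2.1 (add F (r ↔ ¬t)):
            F (r ↔ ¬t): β-rule — branch into T r, F ¬t  //  F r, T ¬t.
              branch 2.2.1.1 (add T r, F ¬t):
                ○ open, literals {q=1, r=1, t=1}.
              branch 2.2.1.2 (add F r, T ¬t):
                × closes — contains both r and ¬r.
          branch 2.2.2 (add F t):
            ○ open, literals {q=1, r=1, t=0}.
4 branches closed, 5 open.
Each open branch fixes some atoms; the unmentioned ones are free. Counting distinct full assignments: branch {q=0} (p, r, s, t) contributes 16 new; branch {p=1, q=0} (r, s, t) contributes 0 new; branch {p=0, q=0} (r, s, t) contributes 0 new; branch {q=1, r=1, t=1} (p, s) contributes 4 new; branch {q=1, r=1, t=0} (p, s) contributes 4 new. Total: 24.

24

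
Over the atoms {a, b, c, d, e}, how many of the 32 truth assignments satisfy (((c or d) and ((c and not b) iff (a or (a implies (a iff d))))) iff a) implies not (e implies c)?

Initial set: {((((c or d) and ((c and not b) iff (a or (a implies (a iff d))))) iff a) implies not (e implies c))}.
((((c or d) and ((c and not b) iff (a or (a implies (a iff d))))) iff a) implies not (e implies c)): β-rule — branch into not (((c or d) and ((c and not b) iff (a or (a implies (a iff d))))) iff a)  //  not (e implies c).
  branch 1 (add not (((c or d) and ((c and not b) iff (a or (a implies (a iff d))))) iff a)):
    not (((c or d) and ((c and not b) iff (a or (a implies (a iff d))))) iff a): β-rule — branch into ((c or d) and ((c and not b) iff (a or (a implies (a iff d))))), not a  //  not ((c or d) and ((c and not b) iff (a or (a implies (a iff d))))), a.
      branch 1.1 (add ((c or d) and ((c and not b) iff (a or (a implies (a iff d))))), not a):
        ((c or d) and ((c and not b) iff (a or (a implies (a iff d))))): α-rule — add (c or d), ((c and not b) iff (a or (a implies (a iff d)))).
        (c or d): β-rule — branch into c  //  d.
          branch 1.1.1 (add c):
            ((c and not b) iff (a or (a implies (a iff d)))): β-rule — branch into (c and not b), (a or (a implies (a iff d)))  //  not (c and not b), not (a or (a implies (a iff d))).
              branch 1.1.1.1 (add (c and not b), (a or (a implies (a iff d)))):
                (c and not b): α-rule — add c, not b.
                (a or (a implies (a iff d))): β-rule — branch into a  //  (a implies (a iff d)).
                  branch 1.1.1.1.1 (add a):
                    × closes — contains both a and not a.
                  branch 1.1.1.1.2 (add (a implies (a iff d))):
                    (a implies (a iff d)): β-rule — branch into not a  //  (a iff d).
                      branch 1.1.1.1.2.1 (add not a):
                        ○ open, literals {a=0, b=0, c=1}.
                      branch 1.1.1.1.2.2 (add (a iff d)):
                        (a iff d): β-rule — branch into a, d  //  not a, not d.
                          branch 1.1.1.1.2.2.1 (add a, d):
                            × closes — contains both a and not a.
                          branch 1.1.1.1.2.2.2 (add not a, not d):
                            ○ open, literals {a=0, b=0, c=1, d=0}.
              branch 1.1.1.2 (add not (c and not b), not (a or (a implies (a iff d)))):
                not (a or (a implies (a iff d))): α-rule — add not a, not (a implies (a iff d)).
                not (a implies (a iff d)): α-rule — add a, not (a iff d).
                × closes — contains both a and not a.
          branch 1.1.2 (add d):
            ((c and not b) iff (a or (a implies (a iff d)))): β-rule — branch into (c and not b), (a or (a implies (a iff d)))  //  not (c and not b), not (a or (a implies (a iff d))).
              branch 1.1.2.1 (add (c and not b), (a or (a implies (a iff d)))):
                (c and not b): α-rule — add c, not b.
                (a or (a implies (a iff d))): β-rule — branch into a  //  (a implies (a iff d)).
                  branch 1.1.2.1.1 (add a):
                    × closes — contains both a and not a.
                  branch 1.1.2.1.2 (add (a implies (a iff d))):
                    (a implies (a iff d)): β-rule — branch into not a  //  (a iff d).
                      branch 1.1.2.1.2.1 (add not a):
                        ○ open, literals {a=0, b=0, c=1, d=1}.
                      branch 1.1.2.1.2.2 (add (a iff d)):
                        (a iff d): β-rule — branch into a, d  //  not a, not d.
                          branch 1.1.2.1.2.2.1 (add a, d):
                            × closes — contains both a and not a.
                          branch 1.1.2.1.2.2.2 (add not a, not d):
                            × closes — contains both d and not d.
              branch 1.1.2.2 (add not (c and not b), not (a or (a implies (a iff d)))):
                not (a or (a implies (a iff d))): α-rule — add not a, not (a implies (a iff d)).
                not (a implies (a iff d)): α-rule — add a, not (a iff d).
                × closes — contains both a and not a.
      branch 1.2 (add not ((c or d) and ((c and not b) iff (a or (a implies (a iff d))))), a):
        not ((c or d) and ((c and not b) iff (a or (a implies (a iff d))))): β-rule — branch into not (c or d)  //  not ((c and not b) iff (a or (a implies (a iff d)))).
          branch 1.2.1 (add not (c or d)):
            not (c or d): α-rule — add not c, not d.
            ○ open, literals {a=1, c=0, d=0}.
          branch 1.2.2 (add not ((c and not b) iff (a or (a implies (a iff d))))):
            not ((c and not b) iff (a or (a implies (a iff d)))): β-rule — branch into (c and not b), not (a or (a implies (a iff d)))  //  not (c and not b), (a or (a implies (a iff d))).
              branch 1.2.2.1 (add (c and not b), not (a or (a implies (a iff d)))):
                (c and not b): α-rule — add c, not b.
                not (a or (a implies (a iff d))): α-rule — add not a, not (a implies (a iff d)).
                × closes — contains both a and not a.
              branch 1.2.2.2 (add not (c and not b), (a or (a implies (a iff d)))):
                not (c and not b): β-rule — branch into not c  //  not not b.
                  branch 1.2.2.2.1 (add not c):
                    (a or (a implies (a iff d))): β-rule — branch into a  //  (a implies (a iff d)).
                      branch 1.2.2.2.1.1 (add a):
                        ○ open, literals {a=1, c=0}.
                      branch 1.2.2.2.1.2 (add (a implies (a iff d))):
                        (a implies (a iff d)): β-rule — branch into not a  //  (a iff d).
                          branch 1.2.2.2.1.2.1 (add not a):
                            × closes — contains both a and not a.
                          branch 1.2.2.2.1.2.2 (add (a iff d)):
                            (a iff d): β-rule — branch into a, d  //  not a, not d.
                              branch 1.2.2.2.1.2.2.1 (add a, d):
                                ○ open, literals {a=1, c=0, d=1}.
                              branch 1.2.2.2.1.2.2.2 (add not a, not d):
                                × closes — contains both a and not a.
                  branch 1.2.2.2.2 (add not not b):
                    (a or (a implies (a iff d))): β-rule — branch into a  //  (a implies (a iff d)).
                      branch 1.2.2.2.2.1 (add a):
                        ○ open, literals {a=1, b=1}.
                      branch 1.2.2.2.2.2 (add (a implies (a iff d))):
                        (a implies (a iff d)): β-rule — branch into not a  //  (a iff d).
                          branch 1.2.2.2.2.2.1 (add not a):
                            × closes — contains both a and not a.
                          branch 1.2.2.2.2.2.2 (add (a iff d)):
                            (a iff d): β-rule — branch into a, d  //  not a, not d.
                              branch 1.2.2.2.2.2.2.1 (add a, d):
                                ○ open, literals {a=1, b=1, d=1}.
                              branch 1.2.2.2.2.2.2.2 (add not a, not d):
                                × closes — contains both a and not a.
  branch 2 (add not (e implies c)):
    not (e implies c): α-rule — add e, not c.
    ○ open, literals {c=0, e=1}.
12 branches closed, 9 open.
Each open branch fixes some atoms; the unmentioned ones are free. Counting distinct full assignments: branch {a=0, b=0, c=1} (d, e) contributes 4 new; branch {a=0, b=0, c=1, d=0} (e) contributes 0 new; branch {a=0, b=0, c=1, d=1} (e) contributes 0 new; branch {a=1, c=0, d=0} (b, e) contributes 4 new; branch {a=1, c=0} (b, d, e) contributes 4 new; branch {a=1, c=0, d=1} (b, e) contributes 0 new; branch {a=1, b=1} (c, d, e) contributes 4 new; branch {a=1, b=1, d=1} (c, e) contributes 0 new; branch {c=0, e=1} (a, b, d) contributes 4 new. Total: 20.

20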